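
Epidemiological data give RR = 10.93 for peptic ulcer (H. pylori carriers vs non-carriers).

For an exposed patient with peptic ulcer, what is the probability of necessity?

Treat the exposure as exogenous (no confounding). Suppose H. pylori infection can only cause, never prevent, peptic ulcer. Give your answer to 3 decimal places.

PN ≈ 0.909

Under exogeneity and monotonicity, PN = (RR − 1) / RR = 1 − 1/RR.
PN = (10.93 − 1) / 10.93 = 9.93 / 10.93 ≈ 0.9085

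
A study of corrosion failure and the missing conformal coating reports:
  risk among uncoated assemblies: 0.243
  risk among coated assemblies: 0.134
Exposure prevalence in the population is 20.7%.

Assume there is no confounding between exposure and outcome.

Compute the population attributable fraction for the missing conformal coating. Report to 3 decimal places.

Let p₁ = 0.243, p₀ = 0.134.
Overall risk P(Y=1) = π·p₁ + (1−π)·p₀ = 0.207×0.243 + 0.793×0.134 = 0.15656.
Under exogeneity, PAF = [P(Y=1) − p₀] / P(Y=1).
PAF = (0.15656 − 0.134) / 0.15656 ≈ 0.1441

PAF ≈ 0.144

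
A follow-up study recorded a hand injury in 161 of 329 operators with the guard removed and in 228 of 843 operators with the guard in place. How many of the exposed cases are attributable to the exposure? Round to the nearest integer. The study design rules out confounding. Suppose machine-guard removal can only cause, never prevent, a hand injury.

p₁ = P(outcome | exposed) = 161/329 = 0.48936
p₀ = P(outcome | unexposed) = 228/843 = 0.27046
PN = (p₁ − p₀)/p₁ = (0.48936 − 0.27046) / 0.48936 ≈ 0.44732.
Attributable cases ≈ PN × (exposed cases) = 0.44732 × 161 ≈ 72.02.

about 72 cases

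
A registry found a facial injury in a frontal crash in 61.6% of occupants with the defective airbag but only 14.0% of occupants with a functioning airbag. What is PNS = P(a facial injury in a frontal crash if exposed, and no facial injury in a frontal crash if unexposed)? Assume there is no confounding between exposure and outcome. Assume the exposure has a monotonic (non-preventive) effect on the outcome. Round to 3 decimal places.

p₁ = 0.616, p₀ = 0.14.
Under exogeneity and monotonicity, PNS = p₁ − p₀.
PNS = 0.616 − 0.14 = 0.476

PNS ≈ 0.476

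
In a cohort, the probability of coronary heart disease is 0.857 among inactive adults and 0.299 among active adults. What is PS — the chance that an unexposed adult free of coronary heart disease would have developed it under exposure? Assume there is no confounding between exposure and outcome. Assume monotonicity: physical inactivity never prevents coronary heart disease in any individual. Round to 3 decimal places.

PS ≈ 0.796

Let p₁ = 0.857, p₀ = 0.299.
Under exogeneity and monotonicity, PS = (p₁ − p₀) / (1 − p₀).
PS = (0.857 − 0.299) / (1 − 0.299) = 0.558 / 0.701 ≈ 0.7960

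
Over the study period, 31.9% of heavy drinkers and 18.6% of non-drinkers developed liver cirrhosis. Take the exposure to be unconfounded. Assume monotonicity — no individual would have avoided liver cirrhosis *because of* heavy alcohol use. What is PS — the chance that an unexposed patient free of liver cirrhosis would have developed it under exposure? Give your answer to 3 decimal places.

p₁ = 0.319, p₀ = 0.186.
Under exogeneity and monotonicity, PS = (p₁ − p₀) / (1 − p₀).
PS = (0.319 − 0.186) / (1 − 0.186) = 0.133 / 0.814 ≈ 0.1634

PS ≈ 0.163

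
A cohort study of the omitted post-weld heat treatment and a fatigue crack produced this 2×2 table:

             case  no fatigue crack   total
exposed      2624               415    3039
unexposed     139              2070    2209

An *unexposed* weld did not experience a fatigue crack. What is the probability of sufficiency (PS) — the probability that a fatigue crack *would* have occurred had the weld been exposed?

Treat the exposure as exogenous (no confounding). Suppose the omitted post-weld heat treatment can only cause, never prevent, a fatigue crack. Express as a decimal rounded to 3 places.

PS ≈ 0.854

p₁ = P(outcome | exposed) = 2624/3039 = 0.86344
p₀ = P(outcome | unexposed) = 139/2209 = 0.062924
Under exogeneity and monotonicity, PS = (p₁ − p₀) / (1 − p₀).
PS = (0.86344 − 0.062924) / (1 − 0.062924) = 0.80052 / 0.93708 ≈ 0.8543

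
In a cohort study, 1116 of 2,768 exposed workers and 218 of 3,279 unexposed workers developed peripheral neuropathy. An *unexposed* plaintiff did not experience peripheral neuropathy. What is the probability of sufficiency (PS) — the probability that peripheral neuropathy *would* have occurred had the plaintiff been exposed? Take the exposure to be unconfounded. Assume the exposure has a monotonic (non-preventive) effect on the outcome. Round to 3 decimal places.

p₁ = P(outcome | exposed) = 1116/2768 = 0.40318
p₀ = P(outcome | unexposed) = 218/3279 = 0.066484
Under exogeneity and monotonicity, PS = (p₁ − p₀) / (1 − p₀).
PS = (0.40318 − 0.066484) / (1 − 0.066484) = 0.3367 / 0.93352 ≈ 0.3607

PS ≈ 0.361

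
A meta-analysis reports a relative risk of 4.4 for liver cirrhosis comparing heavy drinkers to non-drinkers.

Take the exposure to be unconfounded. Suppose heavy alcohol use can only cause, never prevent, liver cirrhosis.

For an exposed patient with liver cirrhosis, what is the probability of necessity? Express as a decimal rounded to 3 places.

PN ≈ 0.773

Under exogeneity and monotonicity, PN = (RR − 1) / RR = 1 − 1/RR.
PN = (4.4 − 1) / 4.4 = 3.4 / 4.4 ≈ 0.7727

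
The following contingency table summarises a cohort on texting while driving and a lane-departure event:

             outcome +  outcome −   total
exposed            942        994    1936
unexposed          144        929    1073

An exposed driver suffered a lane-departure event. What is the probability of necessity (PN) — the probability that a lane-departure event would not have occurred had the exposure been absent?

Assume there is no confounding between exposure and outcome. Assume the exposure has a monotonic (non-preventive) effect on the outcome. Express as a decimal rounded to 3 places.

PN ≈ 0.724

p₁ = P(outcome | exposed) = 942/1936 = 0.48657
p₀ = P(outcome | unexposed) = 144/1073 = 0.1342
Under exogeneity and monotonicity, PN = (p₁ − p₀) / p₁.
PN = (0.48657 − 0.1342) / 0.48657 = 0.35237 / 0.48657 ≈ 0.7242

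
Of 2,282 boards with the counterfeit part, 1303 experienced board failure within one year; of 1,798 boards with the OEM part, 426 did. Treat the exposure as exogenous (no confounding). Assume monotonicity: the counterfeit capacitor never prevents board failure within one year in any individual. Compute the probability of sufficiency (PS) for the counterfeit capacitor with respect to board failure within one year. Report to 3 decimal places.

PS ≈ 0.438

p₁ = P(outcome | exposed) = 1303/2282 = 0.57099
p₀ = P(outcome | unexposed) = 426/1798 = 0.23693
Under exogeneity and monotonicity, PS = (p₁ − p₀) / (1 − p₀).
PS = (0.57099 − 0.23693) / (1 − 0.23693) = 0.33406 / 0.76307 ≈ 0.4378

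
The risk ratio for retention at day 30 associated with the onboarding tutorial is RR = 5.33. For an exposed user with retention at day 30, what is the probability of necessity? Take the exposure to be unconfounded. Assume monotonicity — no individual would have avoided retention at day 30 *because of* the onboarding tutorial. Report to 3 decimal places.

Under exogeneity and monotonicity, PN = (RR − 1) / RR = 1 − 1/RR.
PN = (5.33 − 1) / 5.33 = 4.33 / 5.33 ≈ 0.8124

PN ≈ 0.812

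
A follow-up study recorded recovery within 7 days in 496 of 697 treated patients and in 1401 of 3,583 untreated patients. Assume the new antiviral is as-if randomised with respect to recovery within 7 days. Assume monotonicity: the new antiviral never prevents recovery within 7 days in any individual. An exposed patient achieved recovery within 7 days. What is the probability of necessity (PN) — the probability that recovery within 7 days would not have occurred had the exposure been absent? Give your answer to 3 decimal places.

PN ≈ 0.451

p₁ = P(outcome | exposed) = 496/697 = 0.71162
p₀ = P(outcome | unexposed) = 1401/3583 = 0.39101
Under exogeneity and monotonicity, PN = (p₁ − p₀) / p₁.
PN = (0.71162 − 0.39101) / 0.71162 = 0.32061 / 0.71162 ≈ 0.4505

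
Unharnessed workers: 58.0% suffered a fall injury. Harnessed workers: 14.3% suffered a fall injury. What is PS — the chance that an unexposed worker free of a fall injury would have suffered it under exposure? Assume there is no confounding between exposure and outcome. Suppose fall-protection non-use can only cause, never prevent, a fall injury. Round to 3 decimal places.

PS ≈ 0.510

p₁ = 0.58, p₀ = 0.143.
Under exogeneity and monotonicity, PS = (p₁ − p₀) / (1 − p₀).
PS = (0.58 − 0.143) / (1 − 0.143) = 0.437 / 0.857 ≈ 0.5099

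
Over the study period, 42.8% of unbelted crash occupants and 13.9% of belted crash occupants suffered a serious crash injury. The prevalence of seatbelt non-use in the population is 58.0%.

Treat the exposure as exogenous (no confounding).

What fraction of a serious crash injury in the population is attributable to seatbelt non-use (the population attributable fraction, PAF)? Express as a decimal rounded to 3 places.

p₁ = 0.428, p₀ = 0.139.
Overall risk P(Y=1) = π·p₁ + (1−π)·p₀ = 0.58×0.428 + 0.42×0.139 = 0.30662.
Under exogeneity, PAF = [P(Y=1) − p₀] / P(Y=1).
PAF = (0.30662 − 0.139) / 0.30662 ≈ 0.5467

PAF ≈ 0.547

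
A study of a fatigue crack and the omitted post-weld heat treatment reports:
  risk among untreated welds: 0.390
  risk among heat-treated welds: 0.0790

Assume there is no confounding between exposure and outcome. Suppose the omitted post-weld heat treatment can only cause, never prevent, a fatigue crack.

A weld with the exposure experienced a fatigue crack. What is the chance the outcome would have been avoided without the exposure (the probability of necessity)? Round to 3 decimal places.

Let p₁ = 0.39, p₀ = 0.079.
Under exogeneity and monotonicity, PN = (p₁ − p₀) / p₁.
PN = (0.39 − 0.079) / 0.39 = 0.311 / 0.39 ≈ 0.7974

PN ≈ 0.797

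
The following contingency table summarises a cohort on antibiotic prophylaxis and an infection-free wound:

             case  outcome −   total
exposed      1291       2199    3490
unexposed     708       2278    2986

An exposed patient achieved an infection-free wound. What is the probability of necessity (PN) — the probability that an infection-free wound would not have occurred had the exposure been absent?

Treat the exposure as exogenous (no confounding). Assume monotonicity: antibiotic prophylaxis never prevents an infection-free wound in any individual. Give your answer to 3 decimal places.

PN ≈ 0.359

p₁ = P(outcome | exposed) = 1291/3490 = 0.36991
p₀ = P(outcome | unexposed) = 708/2986 = 0.23711
Under exogeneity and monotonicity, PN = (p₁ − p₀)/p₁.
PN = (0.36991 − 0.23711) / 0.36991 ≈ 0.3590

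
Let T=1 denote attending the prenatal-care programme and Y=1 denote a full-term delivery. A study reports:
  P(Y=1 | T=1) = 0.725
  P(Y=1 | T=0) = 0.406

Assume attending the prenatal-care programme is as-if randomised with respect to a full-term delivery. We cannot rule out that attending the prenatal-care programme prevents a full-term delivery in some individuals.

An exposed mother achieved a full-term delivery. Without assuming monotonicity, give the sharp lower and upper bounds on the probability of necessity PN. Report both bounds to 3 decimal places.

Let p₁ = 0.725, p₀ = 0.406.
Under exogeneity alone the bounds on PN are max{0,(p₁−p₀)/p₁} ≤ PN ≤ min{1,(1−p₀)/p₁}.
  lower = (p₁ − p₀)/p₁ = 0.319 / 0.725 ≈ 0.4400
  upper = min{1, (1 − p₀)/p₁} = 0.594 / 0.725 ≈ 0.8193

0.440 ≤ PN ≤ 0.819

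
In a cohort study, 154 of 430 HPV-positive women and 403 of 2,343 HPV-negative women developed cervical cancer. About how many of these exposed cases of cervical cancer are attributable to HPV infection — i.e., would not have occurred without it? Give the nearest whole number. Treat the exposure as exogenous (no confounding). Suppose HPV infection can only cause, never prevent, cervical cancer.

about 80 cases

p₁ = P(outcome | exposed) = 154/430 = 0.35814
p₀ = P(outcome | unexposed) = 403/2343 = 0.172
PN = (p₁ − p₀)/p₁ = (0.35814 − 0.172) / 0.35814 ≈ 0.51974.
Attributable cases ≈ PN × (exposed cases) = 0.51974 × 154 ≈ 80.04.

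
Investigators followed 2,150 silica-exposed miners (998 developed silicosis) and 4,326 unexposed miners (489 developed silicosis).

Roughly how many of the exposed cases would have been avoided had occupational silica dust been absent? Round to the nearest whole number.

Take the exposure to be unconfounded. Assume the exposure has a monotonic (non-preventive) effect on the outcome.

about 755 cases

p₁ = P(outcome | exposed) = 998/2150 = 0.46419
p₀ = P(outcome | unexposed) = 489/4326 = 0.11304
PN = (p₁ − p₀)/p₁ = (0.46419 − 0.11304) / 0.46419 ≈ 0.75648.
Attributable cases ≈ PN × (exposed cases) = 0.75648 × 998 ≈ 754.97.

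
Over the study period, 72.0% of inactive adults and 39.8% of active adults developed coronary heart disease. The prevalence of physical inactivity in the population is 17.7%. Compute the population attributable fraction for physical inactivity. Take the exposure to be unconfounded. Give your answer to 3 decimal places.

p₁ = 0.72, p₀ = 0.398.
Overall risk P(Y=1) = π·p₁ + (1−π)·p₀ = 0.177×0.72 + 0.823×0.398 = 0.45499.
Under exogeneity, PAF = [P(Y=1) − p₀] / P(Y=1).
PAF = (0.45499 − 0.398) / 0.45499 ≈ 0.1253

PAF ≈ 0.125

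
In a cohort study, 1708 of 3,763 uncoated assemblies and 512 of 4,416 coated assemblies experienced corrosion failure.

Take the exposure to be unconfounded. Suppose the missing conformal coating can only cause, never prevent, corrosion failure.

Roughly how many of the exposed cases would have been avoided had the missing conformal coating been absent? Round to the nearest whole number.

about 1272 cases

p₁ = P(outcome | exposed) = 1708/3763 = 0.45389
p₀ = P(outcome | unexposed) = 512/4416 = 0.11594
PN = (p₁ − p₀)/p₁ = (0.45389 − 0.11594) / 0.45389 ≈ 0.74456.
Attributable cases ≈ PN × (exposed cases) = 0.74456 × 1708 ≈ 1271.71.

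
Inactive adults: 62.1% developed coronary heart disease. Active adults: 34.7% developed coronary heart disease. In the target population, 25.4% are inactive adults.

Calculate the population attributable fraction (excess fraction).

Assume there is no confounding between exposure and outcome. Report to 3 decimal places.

p₁ = 0.621, p₀ = 0.347.
Overall risk P(Y=1) = π·p₁ + (1−π)·p₀ = 0.254×0.621 + 0.746×0.347 = 0.4166.
Under exogeneity, PAF = [P(Y=1) − p₀] / P(Y=1).
PAF = (0.4166 − 0.347) / 0.4166 ≈ 0.1671

PAF ≈ 0.167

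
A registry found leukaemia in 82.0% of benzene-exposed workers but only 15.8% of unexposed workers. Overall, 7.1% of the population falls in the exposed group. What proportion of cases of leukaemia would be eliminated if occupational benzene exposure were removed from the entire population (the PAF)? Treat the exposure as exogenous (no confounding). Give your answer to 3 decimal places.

PAF ≈ 0.229

p₁ = 0.82, p₀ = 0.158.
Overall risk P(Y=1) = π·p₁ + (1−π)·p₀ = 0.071×0.82 + 0.929×0.158 = 0.205.
Under exogeneity, PAF = [P(Y=1) − p₀] / P(Y=1).
PAF = (0.205 − 0.158) / 0.205 ≈ 0.2293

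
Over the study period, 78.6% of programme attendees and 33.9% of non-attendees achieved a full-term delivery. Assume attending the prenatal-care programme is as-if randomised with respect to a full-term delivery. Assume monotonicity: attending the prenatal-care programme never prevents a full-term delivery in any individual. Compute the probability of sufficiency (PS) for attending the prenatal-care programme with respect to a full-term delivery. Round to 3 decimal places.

PS ≈ 0.676

p₁ = 0.786, p₀ = 0.339.
Under exogeneity and monotonicity, PS = (p₁ − p₀) / (1 − p₀).
PS = (0.786 − 0.339) / (1 − 0.339) = 0.447 / 0.661 ≈ 0.6762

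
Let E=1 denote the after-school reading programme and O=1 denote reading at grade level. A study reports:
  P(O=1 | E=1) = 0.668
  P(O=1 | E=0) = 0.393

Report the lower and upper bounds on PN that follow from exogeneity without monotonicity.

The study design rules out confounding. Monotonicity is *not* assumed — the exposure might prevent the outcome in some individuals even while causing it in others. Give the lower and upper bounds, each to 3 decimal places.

0.412 ≤ PN ≤ 0.909

Let p₁ = 0.668, p₀ = 0.393.
Under exogeneity alone the bounds on PN are max{0,(p₁−p₀)/p₁} ≤ PN ≤ min{1,(1−p₀)/p₁}.
  lower = (p₁ − p₀)/p₁ = 0.275 / 0.668 ≈ 0.4117
  upper = min{1, (1 − p₀)/p₁} = 0.607 / 0.668 ≈ 0.9087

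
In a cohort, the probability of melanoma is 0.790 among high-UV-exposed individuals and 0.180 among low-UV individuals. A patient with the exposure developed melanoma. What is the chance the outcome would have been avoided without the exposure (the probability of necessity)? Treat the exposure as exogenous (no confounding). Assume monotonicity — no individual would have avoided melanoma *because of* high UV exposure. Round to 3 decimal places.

PN ≈ 0.772

Let p₁ = 0.79, p₀ = 0.18.
Under exogeneity and monotonicity, PN = (p₁ − p₀) / p₁.
PN = (0.79 − 0.18) / 0.79 = 0.61 / 0.79 ≈ 0.7722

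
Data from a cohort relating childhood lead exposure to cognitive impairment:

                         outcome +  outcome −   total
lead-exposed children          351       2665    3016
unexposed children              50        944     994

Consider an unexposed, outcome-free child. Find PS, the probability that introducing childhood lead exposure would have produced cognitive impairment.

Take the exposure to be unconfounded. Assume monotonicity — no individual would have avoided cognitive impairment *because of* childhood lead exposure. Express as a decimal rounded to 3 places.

PS ≈ 0.070

p₁ = P(outcome | exposed) = 351/3016 = 0.11638
p₀ = P(outcome | unexposed) = 50/994 = 0.050302
Under exogeneity and monotonicity, PS = (p₁ − p₀) / (1 − p₀).
PS = (0.11638 − 0.050302) / (1 − 0.050302) = 0.066077 / 0.9497 ≈ 0.0696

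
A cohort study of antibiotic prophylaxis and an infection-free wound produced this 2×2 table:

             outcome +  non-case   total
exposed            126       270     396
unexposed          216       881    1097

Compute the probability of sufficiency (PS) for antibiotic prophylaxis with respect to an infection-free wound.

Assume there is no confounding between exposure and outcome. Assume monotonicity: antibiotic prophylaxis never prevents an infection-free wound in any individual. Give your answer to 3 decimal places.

p₁ = P(outcome | exposed) = 126/396 = 0.31818
p₀ = P(outcome | unexposed) = 216/1097 = 0.1969
Under exogeneity and monotonicity, PS = (p₁ − p₀) / (1 − p₀).
PS = (0.31818 − 0.1969) / (1 − 0.1969) = 0.12128 / 0.8031 ≈ 0.1510

PS ≈ 0.151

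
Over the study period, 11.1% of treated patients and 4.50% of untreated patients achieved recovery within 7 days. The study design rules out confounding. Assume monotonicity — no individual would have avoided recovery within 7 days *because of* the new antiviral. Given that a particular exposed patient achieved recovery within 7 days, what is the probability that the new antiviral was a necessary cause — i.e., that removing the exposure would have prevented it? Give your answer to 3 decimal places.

PN ≈ 0.595

p₁ = 0.111, p₀ = 0.045.
Under exogeneity and monotonicity, PN = (p₁ − p₀) / p₁.
PN = (0.111 − 0.045) / 0.111 = 0.066 / 0.111 ≈ 0.5946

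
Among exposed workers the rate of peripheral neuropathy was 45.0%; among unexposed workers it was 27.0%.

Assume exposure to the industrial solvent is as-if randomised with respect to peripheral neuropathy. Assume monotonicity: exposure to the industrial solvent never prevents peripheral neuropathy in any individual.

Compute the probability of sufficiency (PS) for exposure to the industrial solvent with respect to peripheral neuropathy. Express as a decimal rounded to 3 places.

PS ≈ 0.247

p₁ = 0.45, p₀ = 0.27.
Under exogeneity and monotonicity, PS = (p₁ − p₀) / (1 − p₀).
PS = (0.45 − 0.27) / (1 − 0.27) = 0.18 / 0.73 ≈ 0.2466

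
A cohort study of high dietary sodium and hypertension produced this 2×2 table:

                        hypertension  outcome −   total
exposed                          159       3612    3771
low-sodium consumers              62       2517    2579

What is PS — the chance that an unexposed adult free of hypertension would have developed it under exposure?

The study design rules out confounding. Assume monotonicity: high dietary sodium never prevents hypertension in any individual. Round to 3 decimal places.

PS ≈ 0.019

p₁ = P(outcome | exposed) = 159/3771 = 0.042164
p₀ = P(outcome | unexposed) = 62/2579 = 0.02404
Under exogeneity and monotonicity, PS = (p₁ − p₀) / (1 − p₀).
PS = (0.042164 − 0.02404) / (1 − 0.02404) = 0.018124 / 0.97596 ≈ 0.0186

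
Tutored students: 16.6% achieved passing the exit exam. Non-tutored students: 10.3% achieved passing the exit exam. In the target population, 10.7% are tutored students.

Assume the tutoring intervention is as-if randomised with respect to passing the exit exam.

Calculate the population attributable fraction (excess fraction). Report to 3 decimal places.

PAF ≈ 0.061

p₁ = 0.166, p₀ = 0.103.
Overall risk P(Y=1) = π·p₁ + (1−π)·p₀ = 0.107×0.166 + 0.893×0.103 = 0.10974.
Under exogeneity, PAF = [P(Y=1) − p₀] / P(Y=1).
PAF = (0.10974 − 0.103) / 0.10974 ≈ 0.0614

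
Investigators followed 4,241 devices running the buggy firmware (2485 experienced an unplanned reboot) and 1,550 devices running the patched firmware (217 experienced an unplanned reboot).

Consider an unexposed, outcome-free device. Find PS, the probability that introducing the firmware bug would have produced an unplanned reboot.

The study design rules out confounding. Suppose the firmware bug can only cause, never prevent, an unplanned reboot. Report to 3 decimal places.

PS ≈ 0.519

p₁ = P(outcome | exposed) = 2485/4241 = 0.58595
p₀ = P(outcome | unexposed) = 217/1550 = 0.14
Under exogeneity and monotonicity, PS = (p₁ − p₀) / (1 − p₀).
PS = (0.58595 − 0.14) / (1 − 0.14) = 0.44595 / 0.86 ≈ 0.5185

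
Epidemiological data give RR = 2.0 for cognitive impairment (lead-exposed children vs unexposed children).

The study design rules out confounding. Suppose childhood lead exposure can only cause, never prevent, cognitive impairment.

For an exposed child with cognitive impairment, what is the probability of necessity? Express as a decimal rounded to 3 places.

PN ≈ 0.500

Under exogeneity and monotonicity, PN = (RR − 1) / RR = 1 − 1/RR.
PN = (2.0 − 1) / 2.0 = 1 / 2.0 ≈ 0.5000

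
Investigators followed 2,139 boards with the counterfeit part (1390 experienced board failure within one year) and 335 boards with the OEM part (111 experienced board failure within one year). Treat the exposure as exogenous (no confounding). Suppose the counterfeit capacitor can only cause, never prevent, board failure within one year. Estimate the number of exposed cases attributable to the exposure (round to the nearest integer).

p₁ = P(outcome | exposed) = 1390/2139 = 0.64984
p₀ = P(outcome | unexposed) = 111/335 = 0.33134
PN = (p₁ − p₀)/p₁ = (0.64984 − 0.33134) / 0.64984 ≈ 0.49011.
Attributable cases ≈ PN × (exposed cases) = 0.49011 × 1390 ≈ 681.26.

about 681 cases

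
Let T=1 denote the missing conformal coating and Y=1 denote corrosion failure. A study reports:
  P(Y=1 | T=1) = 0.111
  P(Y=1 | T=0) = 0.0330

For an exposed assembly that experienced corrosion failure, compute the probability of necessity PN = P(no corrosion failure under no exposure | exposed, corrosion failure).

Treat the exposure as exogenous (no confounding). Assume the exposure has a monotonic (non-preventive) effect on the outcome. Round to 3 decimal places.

PN ≈ 0.703

Let p₁ = 0.111, p₀ = 0.033.
Under exogeneity and monotonicity, PN = (p₁ − p₀) / p₁.
PN = (0.111 − 0.033) / 0.111 = 0.078 / 0.111 ≈ 0.7027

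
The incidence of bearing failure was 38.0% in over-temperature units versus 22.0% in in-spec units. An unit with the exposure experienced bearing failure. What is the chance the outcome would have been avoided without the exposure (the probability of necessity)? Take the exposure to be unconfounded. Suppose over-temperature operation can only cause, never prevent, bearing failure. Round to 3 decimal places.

PN ≈ 0.421

p₁ = 0.38, p₀ = 0.22.
Under exogeneity and monotonicity, PN = (p₁ − p₀) / p₁.
PN = (0.38 − 0.22) / 0.38 = 0.16 / 0.38 ≈ 0.4211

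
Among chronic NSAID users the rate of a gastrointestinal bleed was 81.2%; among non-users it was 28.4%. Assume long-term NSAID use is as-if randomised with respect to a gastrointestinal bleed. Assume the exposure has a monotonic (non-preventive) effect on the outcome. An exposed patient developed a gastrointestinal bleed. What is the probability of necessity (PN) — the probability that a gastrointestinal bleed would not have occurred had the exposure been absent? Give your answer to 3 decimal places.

p₁ = 0.812, p₀ = 0.284.
Under exogeneity and monotonicity, PN = (p₁ − p₀) / p₁.
PN = (0.812 − 0.284) / 0.812 = 0.528 / 0.812 ≈ 0.6502

PN ≈ 0.650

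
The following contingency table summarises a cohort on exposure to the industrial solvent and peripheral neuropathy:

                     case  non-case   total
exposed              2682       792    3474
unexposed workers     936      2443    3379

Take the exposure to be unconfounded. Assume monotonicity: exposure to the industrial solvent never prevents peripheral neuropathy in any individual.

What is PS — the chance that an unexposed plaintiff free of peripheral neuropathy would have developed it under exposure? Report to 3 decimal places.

PS ≈ 0.685

p₁ = P(outcome | exposed) = 2682/3474 = 0.77202
p₀ = P(outcome | unexposed) = 936/3379 = 0.27701
Under exogeneity and monotonicity, PS = (p₁ − p₀)/(1 − p₀).
PS = (0.77202 − 0.27701) / 0.72299 ≈ 0.6847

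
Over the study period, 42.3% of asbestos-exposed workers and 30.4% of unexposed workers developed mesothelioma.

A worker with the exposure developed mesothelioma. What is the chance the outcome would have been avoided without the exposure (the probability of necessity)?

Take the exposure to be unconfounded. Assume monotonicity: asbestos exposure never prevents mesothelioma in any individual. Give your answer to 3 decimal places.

PN ≈ 0.281

p₁ = 0.423, p₀ = 0.304.
Under exogeneity and monotonicity, PN = (p₁ − p₀) / p₁.
PN = (0.423 − 0.304) / 0.423 = 0.119 / 0.423 ≈ 0.2813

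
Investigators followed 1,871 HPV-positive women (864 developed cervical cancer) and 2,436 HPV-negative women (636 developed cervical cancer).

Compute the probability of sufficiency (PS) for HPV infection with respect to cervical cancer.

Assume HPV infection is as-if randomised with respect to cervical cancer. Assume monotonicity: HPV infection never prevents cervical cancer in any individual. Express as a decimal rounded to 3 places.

PS ≈ 0.272

p₁ = P(outcome | exposed) = 864/1871 = 0.46179
p₀ = P(outcome | unexposed) = 636/2436 = 0.26108
Under exogeneity and monotonicity, PS = (p₁ − p₀) / (1 − p₀).
PS = (0.46179 − 0.26108) / (1 − 0.26108) = 0.2007 / 0.73892 ≈ 0.2716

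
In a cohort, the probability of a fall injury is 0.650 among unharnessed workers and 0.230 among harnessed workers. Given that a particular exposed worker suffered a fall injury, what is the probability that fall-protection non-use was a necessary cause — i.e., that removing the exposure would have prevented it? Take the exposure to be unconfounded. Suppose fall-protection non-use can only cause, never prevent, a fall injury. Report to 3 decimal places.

Let p₁ = 0.65, p₀ = 0.23.
Under exogeneity and monotonicity, PN = (p₁ − p₀) / p₁.
PN = (0.65 − 0.23) / 0.65 = 0.42 / 0.65 ≈ 0.6462

PN ≈ 0.646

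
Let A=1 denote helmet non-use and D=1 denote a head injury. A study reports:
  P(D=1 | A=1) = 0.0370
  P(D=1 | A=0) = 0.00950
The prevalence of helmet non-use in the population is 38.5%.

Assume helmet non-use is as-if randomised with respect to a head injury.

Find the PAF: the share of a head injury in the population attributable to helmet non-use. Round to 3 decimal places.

Let p₁ = 0.037, p₀ = 0.0095.
Overall risk P(Y=1) = π·p₁ + (1−π)·p₀ = 0.385×0.037 + 0.615×0.0095 = 0.020087.
Under exogeneity, PAF = [P(Y=1) − p₀] / P(Y=1).
PAF = (0.020087 − 0.0095) / 0.020087 ≈ 0.5271

PAF ≈ 0.527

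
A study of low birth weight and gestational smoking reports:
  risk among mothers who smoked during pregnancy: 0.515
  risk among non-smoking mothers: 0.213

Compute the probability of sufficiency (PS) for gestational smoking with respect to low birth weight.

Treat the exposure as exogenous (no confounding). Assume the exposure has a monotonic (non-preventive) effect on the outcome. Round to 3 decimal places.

PS ≈ 0.384

Let p₁ = 0.515, p₀ = 0.213.
Under exogeneity and monotonicity, PS = (p₁ − p₀) / (1 − p₀).
PS = (0.515 − 0.213) / (1 − 0.213) = 0.302 / 0.787 ≈ 0.3837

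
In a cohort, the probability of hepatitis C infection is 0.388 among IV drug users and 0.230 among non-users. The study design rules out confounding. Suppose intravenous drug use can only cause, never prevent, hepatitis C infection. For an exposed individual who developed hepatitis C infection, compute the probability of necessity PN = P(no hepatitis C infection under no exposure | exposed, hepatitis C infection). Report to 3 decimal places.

Let p₁ = 0.388, p₀ = 0.23.
Under exogeneity and monotonicity, PN = (p₁ − p₀) / p₁.
PN = (0.388 − 0.23) / 0.388 = 0.158 / 0.388 ≈ 0.4072

PN ≈ 0.407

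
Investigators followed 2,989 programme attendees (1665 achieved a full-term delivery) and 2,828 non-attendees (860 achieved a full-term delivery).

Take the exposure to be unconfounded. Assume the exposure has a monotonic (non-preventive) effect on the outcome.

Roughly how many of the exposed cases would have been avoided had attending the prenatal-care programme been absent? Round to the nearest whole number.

p₁ = P(outcome | exposed) = 1665/2989 = 0.55704
p₀ = P(outcome | unexposed) = 860/2828 = 0.3041
PN = (p₁ − p₀)/p₁ = (0.55704 − 0.3041) / 0.55704 ≈ 0.45408.
Attributable cases ≈ PN × (exposed cases) = 0.45408 × 1665 ≈ 756.04.

about 756 cases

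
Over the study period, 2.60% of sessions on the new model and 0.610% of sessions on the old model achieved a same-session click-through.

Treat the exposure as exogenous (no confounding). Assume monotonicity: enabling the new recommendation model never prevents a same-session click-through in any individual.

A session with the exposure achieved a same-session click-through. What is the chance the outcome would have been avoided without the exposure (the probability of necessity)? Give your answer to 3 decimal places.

PN ≈ 0.765

p₁ = 0.026, p₀ = 0.0061.
Under exogeneity and monotonicity, PN = (p₁ − p₀) / p₁.
PN = (0.026 − 0.0061) / 0.026 = 0.0199 / 0.026 ≈ 0.7654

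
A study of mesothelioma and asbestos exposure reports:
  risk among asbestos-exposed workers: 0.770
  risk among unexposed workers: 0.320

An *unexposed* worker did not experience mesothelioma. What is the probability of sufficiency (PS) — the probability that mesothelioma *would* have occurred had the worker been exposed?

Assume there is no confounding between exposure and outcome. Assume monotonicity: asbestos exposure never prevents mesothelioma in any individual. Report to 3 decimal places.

PS ≈ 0.662

Let p₁ = 0.77, p₀ = 0.32.
Under exogeneity and monotonicity, PS = (p₁ − p₀) / (1 − p₀).
PS = (0.77 − 0.32) / (1 − 0.32) = 0.45 / 0.68 ≈ 0.6618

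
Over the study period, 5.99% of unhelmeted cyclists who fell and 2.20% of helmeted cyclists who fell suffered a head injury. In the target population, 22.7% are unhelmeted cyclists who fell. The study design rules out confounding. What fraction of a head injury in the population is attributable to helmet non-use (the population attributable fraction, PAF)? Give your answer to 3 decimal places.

PAF ≈ 0.281

p₁ = 0.0599, p₀ = 0.022.
Overall risk P(Y=1) = π·p₁ + (1−π)·p₀ = 0.227×0.0599 + 0.773×0.022 = 0.030603.
Under exogeneity, PAF = [P(Y=1) − p₀] / P(Y=1).
PAF = (0.030603 − 0.022) / 0.030603 ≈ 0.2811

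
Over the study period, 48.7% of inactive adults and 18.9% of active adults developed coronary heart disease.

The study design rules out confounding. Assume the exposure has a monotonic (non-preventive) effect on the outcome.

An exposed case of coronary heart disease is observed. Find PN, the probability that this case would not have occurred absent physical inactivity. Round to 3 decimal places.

p₁ = 0.487, p₀ = 0.189.
Under exogeneity and monotonicity, PN = (p₁ − p₀) / p₁.
PN = (0.487 − 0.189) / 0.487 = 0.298 / 0.487 ≈ 0.6119

PN ≈ 0.612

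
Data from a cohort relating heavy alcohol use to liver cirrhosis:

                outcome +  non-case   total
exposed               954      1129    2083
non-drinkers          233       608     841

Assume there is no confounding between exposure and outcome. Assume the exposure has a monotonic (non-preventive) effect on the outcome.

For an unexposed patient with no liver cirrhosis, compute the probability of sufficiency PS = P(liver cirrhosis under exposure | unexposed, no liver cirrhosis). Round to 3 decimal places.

p₁ = P(outcome | exposed) = 954/2083 = 0.45799
p₀ = P(outcome | unexposed) = 233/841 = 0.27705
Under exogeneity and monotonicity, PS = (p₁ − p₀) / (1 − p₀).
PS = (0.45799 − 0.27705) / (1 − 0.27705) = 0.18094 / 0.72295 ≈ 0.2503

PS ≈ 0.250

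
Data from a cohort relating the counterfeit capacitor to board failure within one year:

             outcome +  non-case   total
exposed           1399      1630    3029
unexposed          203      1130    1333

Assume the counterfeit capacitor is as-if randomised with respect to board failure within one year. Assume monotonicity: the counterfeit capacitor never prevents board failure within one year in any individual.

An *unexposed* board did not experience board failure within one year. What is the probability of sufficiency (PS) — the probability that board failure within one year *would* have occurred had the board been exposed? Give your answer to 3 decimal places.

PS ≈ 0.365

p₁ = P(outcome | exposed) = 1399/3029 = 0.46187
p₀ = P(outcome | unexposed) = 203/1333 = 0.15229
Under exogeneity and monotonicity, PS = (p₁ − p₀) / (1 − p₀).
PS = (0.46187 − 0.15229) / (1 − 0.15229) = 0.30958 / 0.84771 ≈ 0.3652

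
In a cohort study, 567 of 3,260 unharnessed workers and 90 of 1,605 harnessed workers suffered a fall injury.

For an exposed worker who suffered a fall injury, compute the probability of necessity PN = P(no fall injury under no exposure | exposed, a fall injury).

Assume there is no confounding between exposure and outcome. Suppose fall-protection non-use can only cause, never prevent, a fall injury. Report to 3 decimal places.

p₁ = P(outcome | exposed) = 567/3260 = 0.17393
p₀ = P(outcome | unexposed) = 90/1605 = 0.056075
Under exogeneity and monotonicity, PN = (p₁ − p₀) / p₁.
PN = (0.17393 − 0.056075) / 0.17393 = 0.11785 / 0.17393 ≈ 0.6776

PN ≈ 0.678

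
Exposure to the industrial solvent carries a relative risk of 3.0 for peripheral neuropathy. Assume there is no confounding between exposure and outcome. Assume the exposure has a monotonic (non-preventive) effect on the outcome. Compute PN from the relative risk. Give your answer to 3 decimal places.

PN ≈ 0.667

Under exogeneity and monotonicity, PN = (RR − 1) / RR = 1 − 1/RR.
PN = (3.0 − 1) / 3.0 = 2 / 3.0 ≈ 0.6667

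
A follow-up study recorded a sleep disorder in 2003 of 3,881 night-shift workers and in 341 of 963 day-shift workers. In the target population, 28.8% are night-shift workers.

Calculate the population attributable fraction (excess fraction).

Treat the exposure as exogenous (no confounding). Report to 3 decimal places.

p₁ = P(outcome | exposed) = 2003/3881 = 0.5161
p₀ = P(outcome | unexposed) = 341/963 = 0.3541
Overall risk P(Y=1) = π·p₁ + (1−π)·p₀ = 0.288×0.5161 + 0.712×0.3541 = 0.40076.
Under exogeneity, PAF = [P(Y=1) − p₀] / P(Y=1).
PAF = (0.40076 − 0.3541) / 0.40076 ≈ 0.1164

PAF ≈ 0.116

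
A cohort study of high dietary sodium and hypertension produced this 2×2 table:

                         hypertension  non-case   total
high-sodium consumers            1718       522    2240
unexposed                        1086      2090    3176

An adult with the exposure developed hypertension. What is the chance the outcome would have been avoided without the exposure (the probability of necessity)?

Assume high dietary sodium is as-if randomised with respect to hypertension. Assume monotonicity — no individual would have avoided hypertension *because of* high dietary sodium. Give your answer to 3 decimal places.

PN ≈ 0.554

p₁ = P(outcome | exposed) = 1718/2240 = 0.76696
p₀ = P(outcome | unexposed) = 1086/3176 = 0.34194
Under exogeneity and monotonicity, PN = (p₁ − p₀) / p₁.
PN = (0.76696 − 0.34194) / 0.76696 = 0.42502 / 0.76696 ≈ 0.5542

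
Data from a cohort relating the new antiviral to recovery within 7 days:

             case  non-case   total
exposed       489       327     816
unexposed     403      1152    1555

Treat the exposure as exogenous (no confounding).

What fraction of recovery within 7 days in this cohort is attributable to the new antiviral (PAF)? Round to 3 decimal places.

p₁ = P(outcome | exposed) = 489/816 = 0.59926
p₀ = P(outcome | unexposed) = 403/1555 = 0.25916
Exposure prevalence π = 816/2371 = 0.34416; overall risk P(Y=1) = 0.37621.
Under exogeneity, PAF = [P(Y=1) − p₀]/P(Y=1).
PAF = (0.37621 − 0.25916) / 0.37621 ≈ 0.3111

PAF ≈ 0.311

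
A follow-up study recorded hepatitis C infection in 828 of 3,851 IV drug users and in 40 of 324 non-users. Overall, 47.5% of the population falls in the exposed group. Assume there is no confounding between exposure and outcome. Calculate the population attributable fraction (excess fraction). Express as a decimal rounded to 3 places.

p₁ = P(outcome | exposed) = 828/3851 = 0.21501
p₀ = P(outcome | unexposed) = 40/324 = 0.12346
Overall risk P(Y=1) = π·p₁ + (1−π)·p₀ = 0.475×0.21501 + 0.525×0.12346 = 0.16694.
Under exogeneity, PAF = [P(Y=1) − p₀] / P(Y=1).
PAF = (0.16694 − 0.12346) / 0.16694 ≈ 0.2605

PAF ≈ 0.260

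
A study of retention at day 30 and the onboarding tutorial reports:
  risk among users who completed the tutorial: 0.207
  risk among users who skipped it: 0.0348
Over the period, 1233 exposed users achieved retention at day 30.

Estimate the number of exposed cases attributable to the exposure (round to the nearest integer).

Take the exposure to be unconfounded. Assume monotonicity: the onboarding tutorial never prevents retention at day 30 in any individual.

about 1026 cases

Let p₁ = 0.207, p₀ = 0.0348.
PN = (p₁ − p₀)/p₁ = (0.207 − 0.0348) / 0.207 ≈ 0.83188.
Attributable cases ≈ PN × (exposed cases) = 0.83188 × 1233 ≈ 1025.71.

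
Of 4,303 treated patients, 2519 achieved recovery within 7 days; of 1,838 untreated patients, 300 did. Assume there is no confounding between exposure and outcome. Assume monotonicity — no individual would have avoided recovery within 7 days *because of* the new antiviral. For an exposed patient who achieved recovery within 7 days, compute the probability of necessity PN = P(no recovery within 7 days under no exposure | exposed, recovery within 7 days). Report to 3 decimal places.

p₁ = P(outcome | exposed) = 2519/4303 = 0.58541
p₀ = P(outcome | unexposed) = 300/1838 = 0.16322
Under exogeneity and monotonicity, PN = (p₁ − p₀) / p₁.
PN = (0.58541 − 0.16322) / 0.58541 = 0.42218 / 0.58541 ≈ 0.7212

PN ≈ 0.721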